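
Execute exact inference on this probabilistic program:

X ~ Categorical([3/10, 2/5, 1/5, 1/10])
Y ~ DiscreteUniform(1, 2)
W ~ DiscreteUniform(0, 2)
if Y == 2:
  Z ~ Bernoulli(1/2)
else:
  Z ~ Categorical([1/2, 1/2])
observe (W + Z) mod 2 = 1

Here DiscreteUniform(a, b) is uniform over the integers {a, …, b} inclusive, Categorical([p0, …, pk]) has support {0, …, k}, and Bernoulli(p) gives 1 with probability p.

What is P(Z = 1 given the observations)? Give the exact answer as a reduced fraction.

Enumerate traces; 24 have nonzero weight after conditioning:
  (X=0, Y=1, W=0, Z=1) weight 1/40
  (X=0, Y=1, W=1, Z=0) weight 1/40
  (X=0, Y=1, W=2, Z=1) weight 1/40
  (X=0, Y=2, W=0, Z=1) weight 1/40
  (X=0, Y=2, W=1, Z=0) weight 1/40
  (X=0, Y=2, W=2, Z=1) weight 1/40
  (X=1, Y=1, W=0, Z=1) weight 1/30
  (X=1, Y=1, W=1, Z=0) weight 1/30
  … 16 more
Group by Z:
  weight(Z=0) = 1/6
  weight(Z=1) = 1/3
Total weight = 1/6 + 1/3 = 1/2
P(Z=0 | obs) = 1/6 / 1/2 = 1/3
P(Z=1 | obs) = 1/3 / 1/2 = 2/3

P(Z = 1 | obs) = 2/3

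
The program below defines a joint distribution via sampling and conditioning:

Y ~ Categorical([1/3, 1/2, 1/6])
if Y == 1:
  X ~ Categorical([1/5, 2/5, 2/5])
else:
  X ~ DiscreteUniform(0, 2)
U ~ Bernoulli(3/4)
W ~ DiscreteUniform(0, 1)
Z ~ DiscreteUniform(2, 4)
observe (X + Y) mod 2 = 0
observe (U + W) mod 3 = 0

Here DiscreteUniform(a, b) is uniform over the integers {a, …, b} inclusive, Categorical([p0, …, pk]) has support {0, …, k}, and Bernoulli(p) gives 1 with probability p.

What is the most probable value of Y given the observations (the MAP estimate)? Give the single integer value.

Enumerate traces; 15 have nonzero weight after conditioning:
  (Y=0, X=0, U=0, W=0, Z=2) weight 1/216
  (Y=0, X=0, U=0, W=0, Z=3) weight 1/216
  (Y=0, X=0, U=0, W=0, Z=4) weight 1/216
  (Y=0, X=2, U=0, W=0, Z=2) weight 1/216
  (Y=0, X=2, U=0, W=0, Z=3) weight 1/216
  (Y=0, X=2, U=0, W=0, Z=4) weight 1/216
  (Y=1, X=1, U=0, W=0, Z=2) weight 1/120
  (Y=1, X=1, U=0, W=0, Z=3) weight 1/120
  (Y=2, X=0, U=0, W=0, Z=2) weight 1/432
  … 6 more
Group by Y:
  weight(Y=0) = 1/36
  weight(Y=1) = 1/40
  weight(Y=2) = 1/72
Total weight = 1/36 + 1/40 + 1/72 = 1/15
P(Y=0 | obs) = 1/36 / 1/15 = 5/12
P(Y=1 | obs) = 1/40 / 1/15 = 3/8
P(Y=2 | obs) = 1/72 / 1/15 = 5/24
argmax = 0

argmax_v P(Y = v | obs) = 0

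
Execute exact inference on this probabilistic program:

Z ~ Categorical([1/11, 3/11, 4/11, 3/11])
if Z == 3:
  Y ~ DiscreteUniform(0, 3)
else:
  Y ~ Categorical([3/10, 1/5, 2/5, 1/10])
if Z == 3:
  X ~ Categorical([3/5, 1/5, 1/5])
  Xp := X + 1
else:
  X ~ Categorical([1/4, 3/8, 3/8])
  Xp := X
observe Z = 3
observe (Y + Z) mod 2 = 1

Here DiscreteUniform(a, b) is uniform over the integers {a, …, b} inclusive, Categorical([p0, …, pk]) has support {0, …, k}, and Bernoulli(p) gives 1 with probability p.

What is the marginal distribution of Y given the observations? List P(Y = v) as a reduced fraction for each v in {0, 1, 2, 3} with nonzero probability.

Enumerate traces; 6 have nonzero weight after conditioning:
  (Z=3, Y=0, X=0) weight 9/220
  (Z=3, Y=0, X=1) weight 3/220
  (Z=3, Y=0, X=2) weight 3/220
  (Z=3, Y=2, X=0) weight 9/220
  (Z=3, Y=2, X=1) weight 3/220
  (Z=3, Y=2, X=2) weight 3/220
Group by Y:
  weight(Y=0) = 3/44
  weight(Y=2) = 3/44
Total weight = 3/44 + 3/44 = 3/22
P(Y=0 | obs) = 3/44 / 3/22 = 1/2
P(Y=2 | obs) = 3/44 / 3/22 = 1/2

P(Y=0) = 1/2, P(Y=2) = 1/2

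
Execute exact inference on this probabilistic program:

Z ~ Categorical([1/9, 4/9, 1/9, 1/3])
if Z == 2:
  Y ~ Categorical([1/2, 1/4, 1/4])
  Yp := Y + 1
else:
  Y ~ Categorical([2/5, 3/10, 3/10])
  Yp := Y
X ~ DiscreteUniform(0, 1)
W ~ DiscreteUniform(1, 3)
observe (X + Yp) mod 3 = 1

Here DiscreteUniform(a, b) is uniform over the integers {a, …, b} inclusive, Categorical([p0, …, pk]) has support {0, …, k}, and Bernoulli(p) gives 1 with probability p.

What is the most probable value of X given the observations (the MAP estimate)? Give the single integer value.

argmax_v P(X = v | obs) = 1

Enumerate traces; 24 have nonzero weight after conditioning:
  (Z=0, Y=0, X=1, W=1) weight 1/135
  (Z=0, Y=0, X=1, W=2) weight 1/135
  (Z=0, Y=0, X=1, W=3) weight 1/135
  (Z=0, Y=1, X=0, W=1) weight 1/180
  (Z=0, Y=1, X=0, W=2) weight 1/180
  (Z=0, Y=1, X=0, W=3) weight 1/180
  (Z=1, Y=0, X=1, W=1) weight 4/135
  (Z=1, Y=0, X=1, W=2) weight 4/135
  … 16 more
Group by X:
  weight(X=0) = 29/180
  weight(X=1) = 23/120
Total weight = 29/180 + 23/120 = 127/360
P(X=0 | obs) = 29/180 / 127/360 = 58/127
P(X=1 | obs) = 23/120 / 127/360 = 69/127
argmax = 1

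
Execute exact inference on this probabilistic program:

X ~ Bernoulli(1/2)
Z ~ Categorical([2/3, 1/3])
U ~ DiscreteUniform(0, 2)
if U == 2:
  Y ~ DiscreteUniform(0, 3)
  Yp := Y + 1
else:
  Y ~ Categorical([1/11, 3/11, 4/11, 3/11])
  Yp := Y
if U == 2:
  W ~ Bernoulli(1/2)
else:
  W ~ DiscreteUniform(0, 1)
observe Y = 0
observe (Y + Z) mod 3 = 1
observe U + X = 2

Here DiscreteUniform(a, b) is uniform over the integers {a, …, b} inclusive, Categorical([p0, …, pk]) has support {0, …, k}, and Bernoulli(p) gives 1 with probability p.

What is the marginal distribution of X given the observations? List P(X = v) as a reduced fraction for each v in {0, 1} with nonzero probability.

Enumerate traces; 4 have nonzero weight after conditioning:
  (X=0, Z=1, U=2, Y=0, W=0) weight 1/144
  (X=0, Z=1, U=2, Y=0, W=1) weight 1/144
  (X=1, Z=1, U=1, Y=0, W=0) weight 1/396
  (X=1, Z=1, U=1, Y=0, W=1) weight 1/396
Group by X:
  weight(X=0) = 1/72
  weight(X=1) = 1/198
Total weight = 1/72 + 1/198 = 5/264
P(X=0 | obs) = 1/72 / 5/264 = 11/15
P(X=1 | obs) = 1/198 / 5/264 = 4/15

P(X=0) = 11/15, P(X=1) = 4/15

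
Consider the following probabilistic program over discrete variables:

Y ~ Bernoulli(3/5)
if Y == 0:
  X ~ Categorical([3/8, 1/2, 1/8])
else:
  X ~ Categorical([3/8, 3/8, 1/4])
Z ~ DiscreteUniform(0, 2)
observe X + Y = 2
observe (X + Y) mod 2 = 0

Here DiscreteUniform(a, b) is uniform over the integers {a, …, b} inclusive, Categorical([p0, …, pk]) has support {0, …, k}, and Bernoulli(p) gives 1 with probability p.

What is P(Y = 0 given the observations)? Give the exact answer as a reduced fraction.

Enumerate traces; 6 have nonzero weight after conditioning:
  (Y=0, X=2, Z=0) weight 1/60
  (Y=0, X=2, Z=1) weight 1/60
  (Y=0, X=2, Z=2) weight 1/60
  (Y=1, X=1, Z=0) weight 3/40
  (Y=1, X=1, Z=1) weight 3/40
  (Y=1, X=1, Z=2) weight 3/40
Group by Y:
  weight(Y=0) = 1/20
  weight(Y=1) = 9/40
Total weight = 1/20 + 9/40 = 11/40
P(Y=0 | obs) = 1/20 / 11/40 = 2/11
P(Y=1 | obs) = 9/40 / 11/40 = 9/11

P(Y = 0 | obs) = 2/11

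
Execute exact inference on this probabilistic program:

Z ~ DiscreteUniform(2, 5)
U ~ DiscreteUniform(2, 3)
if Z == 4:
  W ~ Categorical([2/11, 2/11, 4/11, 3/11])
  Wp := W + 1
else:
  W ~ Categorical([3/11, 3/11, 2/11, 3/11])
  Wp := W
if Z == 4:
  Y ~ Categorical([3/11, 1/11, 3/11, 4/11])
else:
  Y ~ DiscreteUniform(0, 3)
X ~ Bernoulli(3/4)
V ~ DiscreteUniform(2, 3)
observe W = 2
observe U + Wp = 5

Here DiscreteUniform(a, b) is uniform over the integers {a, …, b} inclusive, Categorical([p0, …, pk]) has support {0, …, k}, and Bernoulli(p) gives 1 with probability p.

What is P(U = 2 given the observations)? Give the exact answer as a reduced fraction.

Enumerate traces; 64 have nonzero weight after conditioning:
  (Z=2, U=3, W=2, Y=0, X=0, V=2) weight 1/1408
  (Z=2, U=3, W=2, Y=0, X=0, V=3) weight 1/1408
  (Z=2, U=3, W=2, Y=0, X=1, V=2) weight 3/1408
  (Z=2, U=3, W=2, Y=0, X=1, V=3) weight 3/1408
  (Z=2, U=3, W=2, Y=1, X=0, V=2) weight 1/1408
  (Z=2, U=3, W=2, Y=1, X=0, V=3) weight 1/1408
  (Z=2, U=3, W=2, Y=1, X=1, V=2) weight 3/1408
  (Z=2, U=3, W=2, Y=1, X=1, V=3) weight 3/1408
  (Z=4, U=2, W=2, Y=0, X=0, V=2) weight 3/1936
  … 55 more
Group by U:
  weight(U=2) = 1/22
  weight(U=3) = 3/44
Total weight = 1/22 + 3/44 = 5/44
P(U=2 | obs) = 1/22 / 5/44 = 2/5
P(U=3 | obs) = 3/44 / 5/44 = 3/5

P(U = 2 | obs) = 2/5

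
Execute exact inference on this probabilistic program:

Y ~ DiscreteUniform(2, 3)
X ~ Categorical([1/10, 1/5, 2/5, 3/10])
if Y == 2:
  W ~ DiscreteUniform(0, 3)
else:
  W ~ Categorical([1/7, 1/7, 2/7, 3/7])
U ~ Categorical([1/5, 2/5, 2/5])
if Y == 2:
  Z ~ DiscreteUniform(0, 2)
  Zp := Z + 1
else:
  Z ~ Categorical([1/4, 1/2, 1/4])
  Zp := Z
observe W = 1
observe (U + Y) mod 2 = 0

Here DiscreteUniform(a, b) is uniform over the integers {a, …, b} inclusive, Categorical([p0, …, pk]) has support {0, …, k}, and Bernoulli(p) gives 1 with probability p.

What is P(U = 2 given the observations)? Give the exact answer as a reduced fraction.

P(U = 2 | obs) = 14/29

Enumerate traces; 36 have nonzero weight after conditioning:
  (Y=2, X=0, W=1, U=0, Z=0) weight 1/1200
  (Y=2, X=0, W=1, U=0, Z=1) weight 1/1200
  (Y=2, X=0, W=1, U=0, Z=2) weight 1/1200
  (Y=2, X=0, W=1, U=2, Z=0) weight 1/600
  (Y=2, X=0, W=1, U=2, Z=1) weight 1/600
  (Y=2, X=0, W=1, U=2, Z=2) weight 1/600
  (Y=2, X=1, W=1, U=0, Z=0) weight 1/600
  (Y=2, X=1, W=1, U=0, Z=1) weight 1/600
  (Y=3, X=0, W=1, U=1, Z=0) weight 1/1400
  … 27 more
Group by U:
  weight(U=0) = 1/40
  weight(U=1) = 1/35
  weight(U=2) = 1/20
Total weight = 1/40 + 1/35 + 1/20 = 29/280
P(U=0 | obs) = 1/40 / 29/280 = 7/29
P(U=1 | obs) = 1/35 / 29/280 = 8/29
P(U=2 | obs) = 1/20 / 29/280 = 14/29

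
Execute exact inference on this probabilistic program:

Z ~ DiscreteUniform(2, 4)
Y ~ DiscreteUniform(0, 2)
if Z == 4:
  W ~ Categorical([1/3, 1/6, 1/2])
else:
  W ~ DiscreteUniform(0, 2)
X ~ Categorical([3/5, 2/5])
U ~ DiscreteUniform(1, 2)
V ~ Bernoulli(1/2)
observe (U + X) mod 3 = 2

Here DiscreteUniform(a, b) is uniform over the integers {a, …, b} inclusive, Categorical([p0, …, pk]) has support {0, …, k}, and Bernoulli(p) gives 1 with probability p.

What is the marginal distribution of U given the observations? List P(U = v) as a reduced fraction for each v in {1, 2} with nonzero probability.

P(U=1) = 2/5, P(U=2) = 3/5

Enumerate traces; 108 have nonzero weight after conditioning:
  (Z=2, Y=0, W=0, X=0, U=2, V=0) weight 1/180
  (Z=2, Y=0, W=0, X=0, U=2, V=1) weight 1/180
  (Z=2, Y=0, W=0, X=1, U=1, V=0) weight 1/270
  (Z=2, Y=0, W=0, X=1, U=1, V=1) weight 1/270
  (Z=2, Y=0, W=1, X=0, U=2, V=0) weight 1/180
  (Z=2, Y=0, W=1, X=0, U=2, V=1) weight 1/180
  (Z=2, Y=0, W=1, X=1, U=1, V=0) weight 1/270
  (Z=2, Y=0, W=1, X=1, U=1, V=1) weight 1/270
  … 100 more
Group by U:
  weight(U=1) = 1/5
  weight(U=2) = 3/10
Total weight = 1/5 + 3/10 = 1/2
P(U=1 | obs) = 1/5 / 1/2 = 2/5
P(U=2 | obs) = 3/10 / 1/2 = 3/5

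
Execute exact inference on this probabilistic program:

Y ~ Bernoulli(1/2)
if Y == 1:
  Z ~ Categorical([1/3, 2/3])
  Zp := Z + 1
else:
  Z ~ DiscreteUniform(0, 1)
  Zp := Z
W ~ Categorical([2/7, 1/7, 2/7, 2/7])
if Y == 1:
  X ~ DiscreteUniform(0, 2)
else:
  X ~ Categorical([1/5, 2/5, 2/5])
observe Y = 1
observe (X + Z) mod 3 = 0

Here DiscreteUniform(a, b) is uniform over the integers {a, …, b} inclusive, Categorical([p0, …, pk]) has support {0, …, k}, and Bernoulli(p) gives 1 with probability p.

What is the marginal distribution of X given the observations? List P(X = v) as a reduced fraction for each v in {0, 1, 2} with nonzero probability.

P(X=0) = 1/3, P(X=2) = 2/3

Enumerate traces; 8 have nonzero weight after conditioning:
  (Y=1, Z=0, W=0, X=0) weight 1/63
  (Y=1, Z=0, W=1, X=0) weight 1/126
  (Y=1, Z=0, W=2, X=0) weight 1/63
  (Y=1, Z=0, W=3, X=0) weight 1/63
  (Y=1, Z=1, W=0, X=2) weight 2/63
  (Y=1, Z=1, W=1, X=2) weight 1/63
  (Y=1, Z=1, W=2, X=2) weight 2/63
  (Y=1, Z=1, W=3, X=2) weight 2/63
Group by X:
  weight(X=0) = 1/18
  weight(X=2) = 1/9
Total weight = 1/18 + 1/9 = 1/6
P(X=0 | obs) = 1/18 / 1/6 = 1/3
P(X=2 | obs) = 1/9 / 1/6 = 2/3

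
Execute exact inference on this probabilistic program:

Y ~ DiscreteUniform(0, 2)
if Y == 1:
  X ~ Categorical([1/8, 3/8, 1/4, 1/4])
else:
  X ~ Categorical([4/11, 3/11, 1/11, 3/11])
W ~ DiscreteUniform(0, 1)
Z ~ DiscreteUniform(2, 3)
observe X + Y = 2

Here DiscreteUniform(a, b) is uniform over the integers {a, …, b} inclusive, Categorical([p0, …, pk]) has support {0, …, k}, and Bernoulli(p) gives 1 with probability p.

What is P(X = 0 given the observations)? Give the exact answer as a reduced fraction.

P(X = 0 | obs) = 32/73

Enumerate traces; 12 have nonzero weight after conditioning:
  (Y=0, X=2, W=0, Z=2) weight 1/132
  (Y=0, X=2, W=0, Z=3) weight 1/132
  (Y=0, X=2, W=1, Z=2) weight 1/132
  (Y=0, X=2, W=1, Z=3) weight 1/132
  (Y=1, X=1, W=0, Z=2) weight 1/32
  (Y=1, X=1, W=0, Z=3) weight 1/32
  (Y=1, X=1, W=1, Z=2) weight 1/32
  (Y=1, X=1, W=1, Z=3) weight 1/32
  (Y=2, X=0, W=0, Z=2) weight 1/33
  … 3 more
Group by X:
  weight(X=0) = 4/33
  weight(X=1) = 1/8
  weight(X=2) = 1/33
Total weight = 4/33 + 1/8 + 1/33 = 73/264
P(X=0 | obs) = 4/33 / 73/264 = 32/73
P(X=1 | obs) = 1/8 / 73/264 = 33/73
P(X=2 | obs) = 1/33 / 73/264 = 8/73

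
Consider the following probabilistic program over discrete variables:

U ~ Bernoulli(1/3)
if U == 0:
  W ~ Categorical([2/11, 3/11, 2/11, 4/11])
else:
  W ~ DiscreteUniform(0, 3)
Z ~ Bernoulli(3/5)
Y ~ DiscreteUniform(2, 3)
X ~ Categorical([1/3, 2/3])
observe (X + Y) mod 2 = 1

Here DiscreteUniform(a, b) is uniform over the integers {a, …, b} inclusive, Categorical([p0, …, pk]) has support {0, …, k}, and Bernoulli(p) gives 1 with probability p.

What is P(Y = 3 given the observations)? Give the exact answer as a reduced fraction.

P(Y = 3 | obs) = 1/3

Enumerate traces; 32 have nonzero weight after conditioning:
  (U=0, W=0, Z=0, Y=2, X=1) weight 8/495
  (U=0, W=0, Z=0, Y=3, X=0) weight 4/495
  (U=0, W=0, Z=1, Y=2, X=1) weight 4/165
  (U=0, W=0, Z=1, Y=3, X=0) weight 2/165
  (U=0, W=1, Z=0, Y=2, X=1) weight 4/165
  (U=0, W=1, Z=0, Y=3, X=0) weight 2/165
  (U=0, W=1, Z=1, Y=2, X=1) weight 2/55
  (U=0, W=1, Z=1, Y=3, X=0) weight 1/55
  … 24 more
Group by Y:
  weight(Y=2) = 1/3
  weight(Y=3) = 1/6
Total weight = 1/3 + 1/6 = 1/2
P(Y=2 | obs) = 1/3 / 1/2 = 2/3
P(Y=3 | obs) = 1/6 / 1/2 = 1/3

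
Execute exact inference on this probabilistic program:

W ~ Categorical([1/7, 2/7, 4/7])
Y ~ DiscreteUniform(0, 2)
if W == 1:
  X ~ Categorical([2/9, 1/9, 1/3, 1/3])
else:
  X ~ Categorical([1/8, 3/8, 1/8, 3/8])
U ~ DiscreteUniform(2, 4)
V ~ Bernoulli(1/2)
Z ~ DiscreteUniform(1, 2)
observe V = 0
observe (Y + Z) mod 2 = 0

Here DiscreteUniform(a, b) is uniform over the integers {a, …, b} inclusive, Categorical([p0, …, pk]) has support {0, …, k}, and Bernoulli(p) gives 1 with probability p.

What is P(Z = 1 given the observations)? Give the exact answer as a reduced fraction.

P(Z = 1 | obs) = 1/3

Enumerate traces; 108 have nonzero weight after conditioning:
  (W=0, Y=0, X=0, U=2, V=0, Z=2) weight 1/2016
  (W=0, Y=0, X=0, U=3, V=0, Z=2) weight 1/2016
  (W=0, Y=0, X=0, U=4, V=0, Z=2) weight 1/2016
  (W=0, Y=0, X=1, U=2, V=0, Z=2) weight 1/672
  (W=0, Y=0, X=1, U=3, V=0, Z=2) weight 1/672
  (W=0, Y=0, X=1, U=4, V=0, Z=2) weight 1/672
  (W=0, Y=0, X=2, U=2, V=0, Z=2) weight 1/2016
  (W=0, Y=0, X=2, U=3, V=0, Z=2) weight 1/2016
  (W=0, Y=1, X=0, U=2, V=0, Z=1) weight 1/2016
  … 99 more
Group by Z:
  weight(Z=1) = 1/12
  weight(Z=2) = 1/6
Total weight = 1/12 + 1/6 = 1/4
P(Z=1 | obs) = 1/12 / 1/4 = 1/3
P(Z=2 | obs) = 1/6 / 1/4 = 2/3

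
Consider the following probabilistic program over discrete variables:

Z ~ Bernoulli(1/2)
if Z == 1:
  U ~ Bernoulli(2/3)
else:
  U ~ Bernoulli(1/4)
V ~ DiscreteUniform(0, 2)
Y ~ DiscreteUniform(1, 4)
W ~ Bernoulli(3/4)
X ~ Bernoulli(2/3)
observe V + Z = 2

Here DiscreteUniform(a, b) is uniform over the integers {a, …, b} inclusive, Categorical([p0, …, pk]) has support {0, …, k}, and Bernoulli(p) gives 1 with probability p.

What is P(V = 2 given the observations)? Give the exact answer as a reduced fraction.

Enumerate traces; 64 have nonzero weight after conditioning:
  (Z=0, U=0, V=2, Y=1, W=0, X=0) weight 1/384
  (Z=0, U=0, V=2, Y=1, W=0, X=1) weight 1/192
  (Z=0, U=0, V=2, Y=1, W=1, X=0) weight 1/128
  (Z=0, U=0, V=2, Y=1, W=1, X=1) weight 1/64
  (Z=0, U=0, V=2, Y=2, W=0, X=0) weight 1/384
  (Z=0, U=0, V=2, Y=2, W=0, X=1) weight 1/192
  (Z=0, U=0, V=2, Y=2, W=1, X=0) weight 1/128
  (Z=0, U=0, V=2, Y=2, W=1, X=1) weight 1/64
  (Z=1, U=0, V=1, Y=1, W=0, X=0) weight 1/864
  … 55 more
Group by V:
  weight(V=1) = 1/6
  weight(V=2) = 1/6
Total weight = 1/6 + 1/6 = 1/3
P(V=1 | obs) = 1/6 / 1/3 = 1/2
P(V=2 | obs) = 1/6 / 1/3 = 1/2

P(V = 2 | obs) = 1/2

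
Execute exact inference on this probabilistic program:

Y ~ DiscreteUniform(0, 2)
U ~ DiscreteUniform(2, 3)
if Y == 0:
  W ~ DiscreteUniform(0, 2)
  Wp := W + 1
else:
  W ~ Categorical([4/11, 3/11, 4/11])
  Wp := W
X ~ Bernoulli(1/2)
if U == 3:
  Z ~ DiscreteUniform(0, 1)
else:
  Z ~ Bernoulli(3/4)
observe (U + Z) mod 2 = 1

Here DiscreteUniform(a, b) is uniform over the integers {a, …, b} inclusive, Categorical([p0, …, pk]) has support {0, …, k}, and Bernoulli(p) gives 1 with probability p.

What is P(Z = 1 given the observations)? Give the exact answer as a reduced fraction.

P(Z = 1 | obs) = 3/5

Enumerate traces; 36 have nonzero weight after conditioning:
  (Y=0, U=2, W=0, X=0, Z=1) weight 1/48
  (Y=0, U=2, W=0, X=1, Z=1) weight 1/48
  (Y=0, U=2, W=1, X=0, Z=1) weight 1/48
  (Y=0, U=2, W=1, X=1, Z=1) weight 1/48
  (Y=0, U=2, W=2, X=0, Z=1) weight 1/48
  (Y=0, U=2, W=2, X=1, Z=1) weight 1/48
  (Y=0, U=3, W=0, X=0, Z=0) weight 1/72
  (Y=0, U=3, W=0, X=1, Z=0) weight 1/72
  … 28 more
Group by Z:
  weight(Z=0) = 1/4
  weight(Z=1) = 3/8
Total weight = 1/4 + 3/8 = 5/8
P(Z=0 | obs) = 1/4 / 5/8 = 2/5
P(Z=1 | obs) = 3/8 / 5/8 = 3/5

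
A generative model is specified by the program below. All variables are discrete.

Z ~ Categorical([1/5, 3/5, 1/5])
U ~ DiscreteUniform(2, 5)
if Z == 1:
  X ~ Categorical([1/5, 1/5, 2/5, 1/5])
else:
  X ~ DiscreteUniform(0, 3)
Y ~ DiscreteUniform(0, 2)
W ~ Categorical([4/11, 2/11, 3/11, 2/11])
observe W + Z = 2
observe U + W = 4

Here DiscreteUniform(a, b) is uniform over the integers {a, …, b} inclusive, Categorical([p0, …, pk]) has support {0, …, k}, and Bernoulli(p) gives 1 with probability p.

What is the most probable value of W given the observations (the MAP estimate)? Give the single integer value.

Enumerate traces; 36 have nonzero weight after conditioning:
  (Z=0, U=2, X=0, Y=0, W=2) weight 1/880
  (Z=0, U=2, X=0, Y=1, W=2) weight 1/880
  (Z=0, U=2, X=0, Y=2, W=2) weight 1/880
  (Z=0, U=2, X=1, Y=0, W=2) weight 1/880
  (Z=0, U=2, X=1, Y=1, W=2) weight 1/880
  (Z=0, U=2, X=1, Y=2, W=2) weight 1/880
  (Z=0, U=2, X=2, Y=0, W=2) weight 1/880
  (Z=0, U=2, X=2, Y=1, W=2) weight 1/880
  (Z=1, U=3, X=0, Y=0, W=1) weight 1/550
  (Z=2, U=4, X=0, Y=0, W=0) weight 1/660
  … 26 more
Group by W:
  weight(W=0) = 1/55
  weight(W=1) = 3/110
  weight(W=2) = 3/220
Total weight = 1/55 + 3/110 + 3/220 = 13/220
P(W=0 | obs) = 1/55 / 13/220 = 4/13
P(W=1 | obs) = 3/110 / 13/220 = 6/13
P(W=2 | obs) = 3/220 / 13/220 = 3/13
argmax = 1

argmax_v P(W = v | obs) = 1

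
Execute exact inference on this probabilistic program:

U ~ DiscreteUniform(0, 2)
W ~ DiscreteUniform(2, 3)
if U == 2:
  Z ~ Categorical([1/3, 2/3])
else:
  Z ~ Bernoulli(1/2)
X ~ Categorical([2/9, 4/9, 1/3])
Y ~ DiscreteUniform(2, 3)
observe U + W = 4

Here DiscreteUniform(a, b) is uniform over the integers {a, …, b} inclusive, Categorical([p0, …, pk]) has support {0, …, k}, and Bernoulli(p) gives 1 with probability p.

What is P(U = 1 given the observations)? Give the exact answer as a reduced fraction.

Enumerate traces; 24 have nonzero weight after conditioning:
  (U=1, W=3, Z=0, X=0, Y=2) weight 1/108
  (U=1, W=3, Z=0, X=0, Y=3) weight 1/108
  (U=1, W=3, Z=0, X=1, Y=2) weight 1/54
  (U=1, W=3, Z=0, X=1, Y=3) weight 1/54
  (U=1, W=3, Z=0, X=2, Y=2) weight 1/72
  (U=1, W=3, Z=0, X=2, Y=3) weight 1/72
  (U=1, W=3, Z=1, X=0, Y=2) weight 1/108
  (U=1, W=3, Z=1, X=0, Y=3) weight 1/108
  (U=2, W=2, Z=0, X=0, Y=2) weight 1/162
  … 15 more
Group by U:
  weight(U=1) = 1/6
  weight(U=2) = 1/6
Total weight = 1/6 + 1/6 = 1/3
P(U=1 | obs) = 1/6 / 1/3 = 1/2
P(U=2 | obs) = 1/6 / 1/3 = 1/2

P(U = 1 | obs) = 1/2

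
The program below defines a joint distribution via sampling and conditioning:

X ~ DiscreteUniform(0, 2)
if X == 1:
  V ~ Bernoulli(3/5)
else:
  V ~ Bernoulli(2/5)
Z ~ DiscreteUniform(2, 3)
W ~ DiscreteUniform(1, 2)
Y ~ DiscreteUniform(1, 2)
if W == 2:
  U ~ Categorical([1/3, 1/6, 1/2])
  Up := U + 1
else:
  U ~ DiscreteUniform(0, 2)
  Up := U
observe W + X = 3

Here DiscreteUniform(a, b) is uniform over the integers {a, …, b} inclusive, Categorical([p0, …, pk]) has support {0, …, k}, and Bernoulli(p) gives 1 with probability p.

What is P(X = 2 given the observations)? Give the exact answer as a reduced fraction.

Enumerate traces; 48 have nonzero weight after conditioning:
  (X=1, V=0, Z=2, W=2, Y=1, U=0) weight 1/180
  (X=1, V=0, Z=2, W=2, Y=1, U=1) weight 1/360
  (X=1, V=0, Z=2, W=2, Y=1, U=2) weight 1/120
  (X=1, V=0, Z=2, W=2, Y=2, U=0) weight 1/180
  (X=1, V=0, Z=2, W=2, Y=2, U=1) weight 1/360
  (X=1, V=0, Z=2, W=2, Y=2, U=2) weight 1/120
  (X=1, V=0, Z=3, W=2, Y=1, U=0) weight 1/180
  (X=1, V=0, Z=3, W=2, Y=1, U=1) weight 1/360
  (X=2, V=0, Z=2, W=1, Y=1, U=0) weight 1/120
  … 39 more
Group by X:
  weight(X=1) = 1/6
  weight(X=2) = 1/6
Total weight = 1/6 + 1/6 = 1/3
P(X=1 | obs) = 1/6 / 1/3 = 1/2
P(X=2 | obs) = 1/6 / 1/3 = 1/2

P(X = 2 | obs) = 1/2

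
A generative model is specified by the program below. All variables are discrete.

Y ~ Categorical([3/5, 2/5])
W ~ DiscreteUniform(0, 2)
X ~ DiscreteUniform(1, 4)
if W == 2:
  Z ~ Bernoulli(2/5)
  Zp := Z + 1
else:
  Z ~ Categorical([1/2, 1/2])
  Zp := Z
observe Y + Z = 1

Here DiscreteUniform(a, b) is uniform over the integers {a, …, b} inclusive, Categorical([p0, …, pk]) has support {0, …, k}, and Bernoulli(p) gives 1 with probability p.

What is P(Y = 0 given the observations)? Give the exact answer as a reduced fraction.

Enumerate traces; 24 have nonzero weight after conditioning:
  (Y=0, W=0, X=1, Z=1) weight 1/40
  (Y=0, W=0, X=2, Z=1) weight 1/40
  (Y=0, W=0, X=3, Z=1) weight 1/40
  (Y=0, W=0, X=4, Z=1) weight 1/40
  (Y=0, W=1, X=1, Z=1) weight 1/40
  (Y=0, W=1, X=2, Z=1) weight 1/40
  (Y=0, W=1, X=3, Z=1) weight 1/40
  (Y=0, W=1, X=4, Z=1) weight 1/40
  (Y=1, W=0, X=1, Z=0) weight 1/60
  … 15 more
Group by Y:
  weight(Y=0) = 7/25
  weight(Y=1) = 16/75
Total weight = 7/25 + 16/75 = 37/75
P(Y=0 | obs) = 7/25 / 37/75 = 21/37
P(Y=1 | obs) = 16/75 / 37/75 = 16/37

P(Y = 0 | obs) = 21/37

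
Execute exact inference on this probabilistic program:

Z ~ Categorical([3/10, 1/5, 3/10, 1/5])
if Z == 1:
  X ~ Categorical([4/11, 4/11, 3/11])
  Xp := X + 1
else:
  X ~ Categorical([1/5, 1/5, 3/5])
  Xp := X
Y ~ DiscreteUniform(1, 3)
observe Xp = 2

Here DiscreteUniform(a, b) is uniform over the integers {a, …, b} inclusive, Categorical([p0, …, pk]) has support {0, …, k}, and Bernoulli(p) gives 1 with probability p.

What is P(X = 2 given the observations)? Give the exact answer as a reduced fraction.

Enumerate traces; 12 have nonzero weight after conditioning:
  (Z=0, X=2, Y=1) weight 3/50
  (Z=0, X=2, Y=2) weight 3/50
  (Z=0, X=2, Y=3) weight 3/50
  (Z=1, X=1, Y=1) weight 4/165
  (Z=1, X=1, Y=2) weight 4/165
  (Z=1, X=1, Y=3) weight 4/165
  (Z=2, X=2, Y=1) weight 3/50
  (Z=2, X=2, Y=2) weight 3/50
  … 4 more
Group by X:
  weight(X=1) = 4/55
  weight(X=2) = 12/25
Total weight = 4/55 + 12/25 = 152/275
P(X=1 | obs) = 4/55 / 152/275 = 5/38
P(X=2 | obs) = 12/25 / 152/275 = 33/38

P(X = 2 | obs) = 33/38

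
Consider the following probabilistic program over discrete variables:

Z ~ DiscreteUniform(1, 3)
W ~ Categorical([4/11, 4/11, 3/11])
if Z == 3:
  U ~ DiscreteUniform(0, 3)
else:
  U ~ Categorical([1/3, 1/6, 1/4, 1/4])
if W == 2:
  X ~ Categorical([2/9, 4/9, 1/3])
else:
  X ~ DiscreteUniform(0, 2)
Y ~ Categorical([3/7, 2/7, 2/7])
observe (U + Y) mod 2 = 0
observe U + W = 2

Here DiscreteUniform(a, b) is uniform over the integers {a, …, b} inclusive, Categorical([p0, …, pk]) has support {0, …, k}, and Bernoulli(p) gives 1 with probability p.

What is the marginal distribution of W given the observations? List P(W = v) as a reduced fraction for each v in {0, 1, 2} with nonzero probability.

P(W=0) = 180/401, P(W=1) = 56/401, P(W=2) = 165/401

Enumerate traces; 45 have nonzero weight after conditioning:
  (Z=1, W=0, U=2, X=0, Y=0) weight 1/231
  (Z=1, W=0, U=2, X=0, Y=2) weight 2/693
  (Z=1, W=0, U=2, X=1, Y=0) weight 1/231
  (Z=1, W=0, U=2, X=1, Y=2) weight 2/693
  (Z=1, W=0, U=2, X=2, Y=0) weight 1/231
  (Z=1, W=0, U=2, X=2, Y=2) weight 2/693
  (Z=1, W=1, U=1, X=0, Y=1) weight 4/2079
  (Z=1, W=1, U=1, X=1, Y=1) weight 4/2079
  (Z=1, W=2, U=0, X=0, Y=0) weight 2/693
  … 36 more
Group by W:
  weight(W=0) = 5/77
  weight(W=1) = 2/99
  weight(W=2) = 5/84
Total weight = 5/77 + 2/99 + 5/84 = 401/2772
P(W=0 | obs) = 5/77 / 401/2772 = 180/401
P(W=1 | obs) = 2/99 / 401/2772 = 56/401
P(W=2 | obs) = 5/84 / 401/2772 = 165/401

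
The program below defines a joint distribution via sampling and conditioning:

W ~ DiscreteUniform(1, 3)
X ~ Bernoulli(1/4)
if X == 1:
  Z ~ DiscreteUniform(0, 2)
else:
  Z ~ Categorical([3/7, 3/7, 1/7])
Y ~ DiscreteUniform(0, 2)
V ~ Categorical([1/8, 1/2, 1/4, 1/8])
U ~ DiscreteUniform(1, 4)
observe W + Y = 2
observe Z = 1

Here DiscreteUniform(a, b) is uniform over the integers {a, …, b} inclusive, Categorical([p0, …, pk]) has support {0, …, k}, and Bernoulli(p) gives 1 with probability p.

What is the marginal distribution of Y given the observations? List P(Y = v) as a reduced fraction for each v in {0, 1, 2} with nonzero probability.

P(Y=0) = 1/2, P(Y=1) = 1/2

Enumerate traces; 64 have nonzero weight after conditioning:
  (W=1, X=0, Z=1, Y=1, V=0, U=1) weight 1/896
  (W=1, X=0, Z=1, Y=1, V=0, U=2) weight 1/896
  (W=1, X=0, Z=1, Y=1, V=0, U=3) weight 1/896
  (W=1, X=0, Z=1, Y=1, V=0, U=4) weight 1/896
  (W=1, X=0, Z=1, Y=1, V=1, U=1) weight 1/224
  (W=1, X=0, Z=1, Y=1, V=1, U=2) weight 1/224
  (W=1, X=0, Z=1, Y=1, V=1, U=3) weight 1/224
  (W=1, X=0, Z=1, Y=1, V=1, U=4) weight 1/224
  (W=2, X=0, Z=1, Y=0, V=0, U=1) weight 1/896
  … 55 more
Group by Y:
  weight(Y=0) = 17/378
  weight(Y=1) = 17/378
Total weight = 17/378 + 17/378 = 17/189
P(Y=0 | obs) = 17/378 / 17/189 = 1/2
P(Y=1 | obs) = 17/378 / 17/189 = 1/2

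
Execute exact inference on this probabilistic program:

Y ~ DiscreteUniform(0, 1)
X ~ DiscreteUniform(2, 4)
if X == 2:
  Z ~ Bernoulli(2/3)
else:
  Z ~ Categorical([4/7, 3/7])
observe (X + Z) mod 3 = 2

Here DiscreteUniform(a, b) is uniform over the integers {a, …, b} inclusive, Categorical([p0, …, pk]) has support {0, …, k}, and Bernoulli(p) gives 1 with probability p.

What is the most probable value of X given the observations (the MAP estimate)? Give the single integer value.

argmax_v P(X = v | obs) = 4

Enumerate traces; 4 have nonzero weight after conditioning:
  (Y=0, X=2, Z=0) weight 1/18
  (Y=0, X=4, Z=1) weight 1/14
  (Y=1, X=2, Z=0) weight 1/18
  (Y=1, X=4, Z=1) weight 1/14
Group by X:
  weight(X=2) = 1/9
  weight(X=4) = 1/7
Total weight = 1/9 + 1/7 = 16/63
P(X=2 | obs) = 1/9 / 16/63 = 7/16
P(X=4 | obs) = 1/7 / 16/63 = 9/16
argmax = 4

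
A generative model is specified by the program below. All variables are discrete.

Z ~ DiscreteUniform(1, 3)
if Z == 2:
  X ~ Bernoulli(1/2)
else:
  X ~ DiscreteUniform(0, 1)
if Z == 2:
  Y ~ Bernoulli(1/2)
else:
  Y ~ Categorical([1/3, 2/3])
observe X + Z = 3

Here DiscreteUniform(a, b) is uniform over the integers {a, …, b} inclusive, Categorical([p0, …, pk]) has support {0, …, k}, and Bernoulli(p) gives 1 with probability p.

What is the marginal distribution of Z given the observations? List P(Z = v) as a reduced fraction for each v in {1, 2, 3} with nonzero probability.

Enumerate traces; 4 have nonzero weight after conditioning:
  (Z=2, X=1, Y=0) weight 1/12
  (Z=2, X=1, Y=1) weight 1/12
  (Z=3, X=0, Y=0) weight 1/18
  (Z=3, X=0, Y=1) weight 1/9
Group by Z:
  weight(Z=2) = 1/6
  weight(Z=3) = 1/6
Total weight = 1/6 + 1/6 = 1/3
P(Z=2 | obs) = 1/6 / 1/3 = 1/2
P(Z=3 | obs) = 1/6 / 1/3 = 1/2

P(Z=2) = 1/2, P(Z=3) = 1/2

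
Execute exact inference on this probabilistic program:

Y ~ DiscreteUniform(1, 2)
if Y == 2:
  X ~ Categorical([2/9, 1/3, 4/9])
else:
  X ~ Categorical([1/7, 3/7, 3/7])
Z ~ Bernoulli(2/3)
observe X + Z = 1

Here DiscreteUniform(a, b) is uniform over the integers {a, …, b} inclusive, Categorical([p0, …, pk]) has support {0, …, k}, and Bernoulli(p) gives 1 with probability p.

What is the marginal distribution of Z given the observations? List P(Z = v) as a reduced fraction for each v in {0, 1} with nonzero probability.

Enumerate traces; 4 have nonzero weight after conditioning:
  (Y=1, X=0, Z=1) weight 1/21
  (Y=1, X=1, Z=0) weight 1/14
  (Y=2, X=0, Z=1) weight 2/27
  (Y=2, X=1, Z=0) weight 1/18
Group by Z:
  weight(Z=0) = 8/63
  weight(Z=1) = 23/189
Total weight = 8/63 + 23/189 = 47/189
P(Z=0 | obs) = 8/63 / 47/189 = 24/47
P(Z=1 | obs) = 23/189 / 47/189 = 23/47

P(Z=0) = 24/47, P(Z=1) = 23/47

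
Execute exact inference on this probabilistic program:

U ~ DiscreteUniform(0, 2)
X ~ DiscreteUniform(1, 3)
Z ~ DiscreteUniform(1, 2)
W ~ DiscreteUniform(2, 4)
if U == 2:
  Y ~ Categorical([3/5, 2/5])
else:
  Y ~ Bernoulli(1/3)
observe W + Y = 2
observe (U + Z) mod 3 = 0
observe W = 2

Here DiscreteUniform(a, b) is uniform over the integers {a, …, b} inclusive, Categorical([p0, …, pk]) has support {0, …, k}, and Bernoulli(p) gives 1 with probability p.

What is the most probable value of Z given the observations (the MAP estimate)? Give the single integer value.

argmax_v P(Z = v | obs) = 2

Enumerate traces; 6 have nonzero weight after conditioning:
  (U=1, X=1, Z=2, W=2, Y=0) weight 1/81
  (U=1, X=2, Z=2, W=2, Y=0) weight 1/81
  (U=1, X=3, Z=2, W=2, Y=0) weight 1/81
  (U=2, X=1, Z=1, W=2, Y=0) weight 1/90
  (U=2, X=2, Z=1, W=2, Y=0) weight 1/90
  (U=2, X=3, Z=1, W=2, Y=0) weight 1/90
Group by Z:
  weight(Z=1) = 1/30
  weight(Z=2) = 1/27
Total weight = 1/30 + 1/27 = 19/270
P(Z=1 | obs) = 1/30 / 19/270 = 9/19
P(Z=2 | obs) = 1/27 / 19/270 = 10/19
argmax = 2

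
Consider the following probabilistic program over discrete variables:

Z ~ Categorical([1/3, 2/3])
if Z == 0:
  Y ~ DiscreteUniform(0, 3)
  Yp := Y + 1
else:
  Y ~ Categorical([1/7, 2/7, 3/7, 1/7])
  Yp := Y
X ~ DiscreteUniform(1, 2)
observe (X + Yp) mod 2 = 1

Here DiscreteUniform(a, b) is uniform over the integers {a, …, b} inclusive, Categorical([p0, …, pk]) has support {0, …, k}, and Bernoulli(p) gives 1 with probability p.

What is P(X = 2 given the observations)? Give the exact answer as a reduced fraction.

Enumerate traces; 8 have nonzero weight after conditioning:
  (Z=0, Y=0, X=2) weight 1/24
  (Z=0, Y=1, X=1) weight 1/24
  (Z=0, Y=2, X=2) weight 1/24
  (Z=0, Y=3, X=1) weight 1/24
  (Z=1, Y=0, X=1) weight 1/21
  (Z=1, Y=1, X=2) weight 2/21
  (Z=1, Y=2, X=1) weight 1/7
  (Z=1, Y=3, X=2) weight 1/21
Group by X:
  weight(X=1) = 23/84
  weight(X=2) = 19/84
Total weight = 23/84 + 19/84 = 1/2
P(X=1 | obs) = 23/84 / 1/2 = 23/42
P(X=2 | obs) = 19/84 / 1/2 = 19/42

P(X = 2 | obs) = 19/42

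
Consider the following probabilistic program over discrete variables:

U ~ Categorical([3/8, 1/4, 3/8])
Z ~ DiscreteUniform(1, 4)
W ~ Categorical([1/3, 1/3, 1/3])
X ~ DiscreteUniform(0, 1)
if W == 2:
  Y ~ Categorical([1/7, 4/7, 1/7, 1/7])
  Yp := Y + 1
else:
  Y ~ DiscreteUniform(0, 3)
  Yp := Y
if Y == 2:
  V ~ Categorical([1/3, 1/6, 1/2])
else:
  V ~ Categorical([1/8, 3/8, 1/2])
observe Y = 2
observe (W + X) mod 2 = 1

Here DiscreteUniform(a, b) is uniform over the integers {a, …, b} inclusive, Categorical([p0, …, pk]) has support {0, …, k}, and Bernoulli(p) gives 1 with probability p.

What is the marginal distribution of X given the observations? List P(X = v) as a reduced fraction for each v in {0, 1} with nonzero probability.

Enumerate traces; 108 have nonzero weight after conditioning:
  (U=0, Z=1, W=0, X=1, Y=2, V=0) weight 1/768
  (U=0, Z=1, W=0, X=1, Y=2, V=1) weight 1/1536
  (U=0, Z=1, W=0, X=1, Y=2, V=2) weight 1/512
  (U=0, Z=1, W=1, X=0, Y=2, V=0) weight 1/768
  (U=0, Z=1, W=1, X=0, Y=2, V=1) weight 1/1536
  (U=0, Z=1, W=1, X=0, Y=2, V=2) weight 1/512
  (U=0, Z=1, W=2, X=1, Y=2, V=0) weight 1/1344
  (U=0, Z=1, W=2, X=1, Y=2, V=1) weight 1/2688
  … 100 more
Group by X:
  weight(X=0) = 1/24
  weight(X=1) = 11/168
Total weight = 1/24 + 11/168 = 3/28
P(X=0 | obs) = 1/24 / 3/28 = 7/18
P(X=1 | obs) = 11/168 / 3/28 = 11/18

P(X=0) = 7/18, P(X=1) = 11/18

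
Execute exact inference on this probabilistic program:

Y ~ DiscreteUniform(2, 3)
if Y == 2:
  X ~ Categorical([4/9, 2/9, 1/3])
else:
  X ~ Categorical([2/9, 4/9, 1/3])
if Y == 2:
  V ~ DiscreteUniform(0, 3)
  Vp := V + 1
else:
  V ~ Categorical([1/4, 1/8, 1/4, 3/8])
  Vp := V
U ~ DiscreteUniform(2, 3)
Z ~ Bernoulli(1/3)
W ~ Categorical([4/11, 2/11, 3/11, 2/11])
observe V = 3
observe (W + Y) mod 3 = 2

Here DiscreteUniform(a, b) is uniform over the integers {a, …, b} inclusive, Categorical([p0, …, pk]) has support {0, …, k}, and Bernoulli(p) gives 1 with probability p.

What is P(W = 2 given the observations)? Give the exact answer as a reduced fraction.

Enumerate traces; 36 have nonzero weight after conditioning:
  (Y=2, X=0, V=3, U=2, Z=0, W=0) weight 2/297
  (Y=2, X=0, V=3, U=2, Z=0, W=3) weight 1/297
  (Y=2, X=0, V=3, U=2, Z=1, W=0) weight 1/297
  (Y=2, X=0, V=3, U=2, Z=1, W=3) weight 1/594
  (Y=2, X=0, V=3, U=3, Z=0, W=0) weight 2/297
  (Y=2, X=0, V=3, U=3, Z=0, W=3) weight 1/297
  (Y=2, X=0, V=3, U=3, Z=1, W=0) weight 1/297
  (Y=2, X=0, V=3, U=3, Z=1, W=3) weight 1/594
  (Y=3, X=0, V=3, U=2, Z=0, W=2) weight 1/264
  … 27 more
Group by W:
  weight(W=0) = 1/22
  weight(W=2) = 9/176
  weight(W=3) = 1/44
Total weight = 1/22 + 9/176 + 1/44 = 21/176
P(W=0 | obs) = 1/22 / 21/176 = 8/21
P(W=2 | obs) = 9/176 / 21/176 = 3/7
P(W=3 | obs) = 1/44 / 21/176 = 4/21

P(W = 2 | obs) = 3/7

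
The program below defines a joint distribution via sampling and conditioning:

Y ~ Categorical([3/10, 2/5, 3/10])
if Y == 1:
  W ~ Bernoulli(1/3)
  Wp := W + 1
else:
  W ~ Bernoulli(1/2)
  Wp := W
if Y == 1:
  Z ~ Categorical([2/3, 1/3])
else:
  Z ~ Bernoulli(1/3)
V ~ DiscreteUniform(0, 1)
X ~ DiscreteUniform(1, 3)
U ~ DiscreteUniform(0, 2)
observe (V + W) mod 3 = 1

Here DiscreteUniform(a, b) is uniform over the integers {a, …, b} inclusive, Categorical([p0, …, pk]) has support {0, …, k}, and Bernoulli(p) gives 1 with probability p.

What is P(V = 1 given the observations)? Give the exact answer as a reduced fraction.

P(V = 1 | obs) = 17/30

Enumerate traces; 108 have nonzero weight after conditioning:
  (Y=0, W=0, Z=0, V=1, X=1, U=0) weight 1/180
  (Y=0, W=0, Z=0, V=1, X=1, U=1) weight 1/180
  (Y=0, W=0, Z=0, V=1, X=1, U=2) weight 1/180
  (Y=0, W=0, Z=0, V=1, X=2, U=0) weight 1/180
  (Y=0, W=0, Z=0, V=1, X=2, U=1) weight 1/180
  (Y=0, W=0, Z=0, V=1, X=2, U=2) weight 1/180
  (Y=0, W=0, Z=0, V=1, X=3, U=0) weight 1/180
  (Y=0, W=0, Z=0, V=1, X=3, U=1) weight 1/180
  (Y=0, W=1, Z=0, V=0, X=1, U=0) weight 1/180
  … 99 more
Group by V:
  weight(V=0) = 13/60
  weight(V=1) = 17/60
Total weight = 13/60 + 17/60 = 1/2
P(V=0 | obs) = 13/60 / 1/2 = 13/30
P(V=1 | obs) = 17/60 / 1/2 = 17/30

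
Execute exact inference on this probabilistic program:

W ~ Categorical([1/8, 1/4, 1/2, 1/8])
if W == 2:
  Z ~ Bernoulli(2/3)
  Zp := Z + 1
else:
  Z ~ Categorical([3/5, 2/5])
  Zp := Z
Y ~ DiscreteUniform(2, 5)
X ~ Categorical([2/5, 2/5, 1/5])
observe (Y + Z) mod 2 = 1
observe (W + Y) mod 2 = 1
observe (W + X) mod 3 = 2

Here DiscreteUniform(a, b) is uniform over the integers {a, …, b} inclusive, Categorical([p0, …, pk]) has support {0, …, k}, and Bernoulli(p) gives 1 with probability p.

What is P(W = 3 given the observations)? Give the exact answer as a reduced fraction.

Enumerate traces; 8 have nonzero weight after conditioning:
  (W=0, Z=0, Y=3, X=2) weight 3/800
  (W=0, Z=0, Y=5, X=2) weight 3/800
  (W=1, Z=1, Y=2, X=1) weight 1/100
  (W=1, Z=1, Y=4, X=1) weight 1/100
  (W=2, Z=0, Y=3, X=0) weight 1/60
  (W=2, Z=0, Y=5, X=0) weight 1/60
  (W=3, Z=1, Y=2, X=2) weight 1/400
  (W=3, Z=1, Y=4, X=2) weight 1/400
Group by W:
  weight(W=0) = 3/400
  weight(W=1) = 1/50
  weight(W=2) = 1/30
  weight(W=3) = 1/200
Total weight = 3/400 + 1/50 + 1/30 + 1/200 = 79/1200
P(W=0 | obs) = 3/400 / 79/1200 = 9/79
P(W=1 | obs) = 1/50 / 79/1200 = 24/79
P(W=2 | obs) = 1/30 / 79/1200 = 40/79
P(W=3 | obs) = 1/200 / 79/1200 = 6/79

P(W = 3 | obs) = 6/79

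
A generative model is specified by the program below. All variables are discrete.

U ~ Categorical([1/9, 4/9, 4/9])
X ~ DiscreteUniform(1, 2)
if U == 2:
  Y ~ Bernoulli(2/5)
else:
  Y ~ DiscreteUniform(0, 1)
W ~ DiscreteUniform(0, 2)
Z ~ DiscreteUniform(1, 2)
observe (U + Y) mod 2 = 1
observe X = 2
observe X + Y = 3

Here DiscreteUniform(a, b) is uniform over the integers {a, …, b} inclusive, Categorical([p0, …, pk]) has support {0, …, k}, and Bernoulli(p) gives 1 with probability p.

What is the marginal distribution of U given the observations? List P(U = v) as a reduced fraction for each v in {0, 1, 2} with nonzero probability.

P(U=0) = 5/21, P(U=2) = 16/21

Enumerate traces; 12 have nonzero weight after conditioning:
  (U=0, X=2, Y=1, W=0, Z=1) weight 1/216
  (U=0, X=2, Y=1, W=0, Z=2) weight 1/216
  (U=0, X=2, Y=1, W=1, Z=1) weight 1/216
  (U=0, X=2, Y=1, W=1, Z=2) weight 1/216
  (U=0, X=2, Y=1, W=2, Z=1) weight 1/216
  (U=0, X=2, Y=1, W=2, Z=2) weight 1/216
  (U=2, X=2, Y=1, W=0, Z=1) weight 2/135
  (U=2, X=2, Y=1, W=0, Z=2) weight 2/135
  … 4 more
Group by U:
  weight(U=0) = 1/36
  weight(U=2) = 4/45
Total weight = 1/36 + 4/45 = 7/60
P(U=0 | obs) = 1/36 / 7/60 = 5/21
P(U=2 | obs) = 4/45 / 7/60 = 16/21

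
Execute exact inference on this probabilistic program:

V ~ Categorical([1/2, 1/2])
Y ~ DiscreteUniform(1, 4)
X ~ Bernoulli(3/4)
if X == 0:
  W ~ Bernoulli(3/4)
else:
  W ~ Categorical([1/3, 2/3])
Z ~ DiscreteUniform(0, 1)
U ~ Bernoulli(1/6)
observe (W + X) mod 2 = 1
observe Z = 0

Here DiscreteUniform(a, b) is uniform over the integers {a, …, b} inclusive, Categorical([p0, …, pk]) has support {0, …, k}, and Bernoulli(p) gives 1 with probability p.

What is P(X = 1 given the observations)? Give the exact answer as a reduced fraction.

P(X = 1 | obs) = 4/7

Enumerate traces; 32 have nonzero weight after conditioning:
  (V=0, Y=1, X=0, W=1, Z=0, U=0) weight 5/512
  (V=0, Y=1, X=0, W=1, Z=0, U=1) weight 1/512
  (V=0, Y=1, X=1, W=0, Z=0, U=0) weight 5/384
  (V=0, Y=1, X=1, W=0, Z=0, U=1) weight 1/384
  (V=0, Y=2, X=0, W=1, Z=0, U=0) weight 5/512
  (V=0, Y=2, X=0, W=1, Z=0, U=1) weight 1/512
  (V=0, Y=2, X=1, W=0, Z=0, U=0) weight 5/384
  (V=0, Y=2, X=1, W=0, Z=0, U=1) weight 1/384
  … 24 more
Group by X:
  weight(X=0) = 3/32
  weight(X=1) = 1/8
Total weight = 3/32 + 1/8 = 7/32
P(X=0 | obs) = 3/32 / 7/32 = 3/7
P(X=1 | obs) = 1/8 / 7/32 = 4/7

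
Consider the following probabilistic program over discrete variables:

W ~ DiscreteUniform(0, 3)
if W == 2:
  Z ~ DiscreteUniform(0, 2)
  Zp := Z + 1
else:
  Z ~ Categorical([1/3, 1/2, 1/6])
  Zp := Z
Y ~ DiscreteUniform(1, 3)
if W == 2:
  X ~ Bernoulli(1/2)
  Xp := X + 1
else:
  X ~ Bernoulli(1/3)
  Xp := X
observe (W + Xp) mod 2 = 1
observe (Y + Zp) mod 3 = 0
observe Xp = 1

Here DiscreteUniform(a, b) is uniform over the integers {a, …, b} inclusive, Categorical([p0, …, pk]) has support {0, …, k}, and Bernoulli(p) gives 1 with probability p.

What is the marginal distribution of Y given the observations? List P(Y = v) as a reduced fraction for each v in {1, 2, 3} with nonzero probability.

Enumerate traces; 6 have nonzero weight after conditioning:
  (W=0, Z=0, Y=3, X=1) weight 1/108
  (W=0, Z=1, Y=2, X=1) weight 1/72
  (W=0, Z=2, Y=1, X=1) weight 1/216
  (W=2, Z=0, Y=2, X=0) weight 1/72
  (W=2, Z=1, Y=1, X=0) weight 1/72
  (W=2, Z=2, Y=3, X=0) weight 1/72
Group by Y:
  weight(Y=1) = 1/54
  weight(Y=2) = 1/36
  weight(Y=3) = 5/216
Total weight = 1/54 + 1/36 + 5/216 = 5/72
P(Y=1 | obs) = 1/54 / 5/72 = 4/15
P(Y=2 | obs) = 1/36 / 5/72 = 2/5
P(Y=3 | obs) = 5/216 / 5/72 = 1/3

P(Y=1) = 4/15, P(Y=2) = 2/5, P(Y=3) = 1/3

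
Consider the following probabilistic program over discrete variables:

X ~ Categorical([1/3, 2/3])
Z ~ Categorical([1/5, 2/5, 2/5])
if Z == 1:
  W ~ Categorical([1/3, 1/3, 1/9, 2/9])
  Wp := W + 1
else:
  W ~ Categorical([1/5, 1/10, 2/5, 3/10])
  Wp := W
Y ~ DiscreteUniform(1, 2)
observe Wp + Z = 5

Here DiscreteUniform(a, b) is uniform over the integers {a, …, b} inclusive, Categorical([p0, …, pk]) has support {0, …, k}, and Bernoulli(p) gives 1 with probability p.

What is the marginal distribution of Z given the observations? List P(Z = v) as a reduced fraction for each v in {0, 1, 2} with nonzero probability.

P(Z=1) = 20/47, P(Z=2) = 27/47

Enumerate traces; 8 have nonzero weight after conditioning:
  (X=0, Z=1, W=3, Y=1) weight 2/135
  (X=0, Z=1, W=3, Y=2) weight 2/135
  (X=0, Z=2, W=3, Y=1) weight 1/50
  (X=0, Z=2, W=3, Y=2) weight 1/50
  (X=1, Z=1, W=3, Y=1) weight 4/135
  (X=1, Z=1, W=3, Y=2) weight 4/135
  (X=1, Z=2, W=3, Y=1) weight 1/25
  (X=1, Z=2, W=3, Y=2) weight 1/25
Group by Z:
  weight(Z=1) = 4/45
  weight(Z=2) = 3/25
Total weight = 4/45 + 3/25 = 47/225
P(Z=1 | obs) = 4/45 / 47/225 = 20/47
P(Z=2 | obs) = 3/25 / 47/225 = 27/47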